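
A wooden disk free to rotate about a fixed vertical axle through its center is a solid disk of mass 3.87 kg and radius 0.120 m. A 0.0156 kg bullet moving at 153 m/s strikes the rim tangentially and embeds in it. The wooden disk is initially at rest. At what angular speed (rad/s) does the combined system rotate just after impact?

About the axle the impulsive forces during the collision are internal, so angular momentum about that axis is conserved.
I_p = ½(3.87)(0.120)² = 0.02786 kg·m². Taking the sense of the bullet's angular momentum as positive, L_{bullet} = m v R = (0.0156)(153)(0.120) = 0.2864 kg·m²/s.
L_i = 0 + 0.2864 = 0.2864 kg·m²/s.
After sticking, I_f = I_p + m R² = 0.02786 + (0.0156)(0.120)² = 0.02809 kg·m².
ω_f = L_i / I_f = 0.2864 / 0.02809 = 10.20 rad/s.

|ω_f| ≈ 10.2 rad/s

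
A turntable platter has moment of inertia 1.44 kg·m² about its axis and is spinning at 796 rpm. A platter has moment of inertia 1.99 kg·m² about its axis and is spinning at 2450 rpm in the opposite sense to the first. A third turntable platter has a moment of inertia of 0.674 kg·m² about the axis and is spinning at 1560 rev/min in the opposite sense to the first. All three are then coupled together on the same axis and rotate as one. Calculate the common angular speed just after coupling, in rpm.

The coupling torques are internal; angular momentum about the shared axis is conserved.
Taking A's sense as positive: L = (1.440)(796) − (1.990)(2450) − (0.6740)(1560) = -4781 kg·m²·rpm.
Combined I = 1.440 + 1.990 + 0.6740 = 4.104 kg·m².
ω_f = L / I = -4781 / 4.104 = -1165 rpm.

|ω_f| ≈ 1160 rpm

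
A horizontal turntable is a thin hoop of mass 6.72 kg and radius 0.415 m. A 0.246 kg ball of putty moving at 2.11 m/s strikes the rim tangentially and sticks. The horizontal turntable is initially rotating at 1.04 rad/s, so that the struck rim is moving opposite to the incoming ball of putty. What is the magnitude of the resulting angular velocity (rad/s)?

|ω_f| ≈ 0.824 rad/s

The axle reaction passes through the axle and exerts no torque about it; angular momentum about the axle is conserved through the impact.
I_p = (6.72)(0.415)² = 1.157 kg·m². Taking the sense of the ball of putty's angular momentum as positive, L_{ball} = m v R = (0.246)(2.11)(0.415) = 0.2154 kg·m²/s.
L_i = −I_p ω_p + m v R = −(1.157)(1.04) + 0.2154 = -0.9882 kg·m²/s.
After sticking, I_f = I_p + m R² = 1.157 + (0.246)(0.415)² = 1.200 kg·m².
ω_f = L_i / I_f = -0.9882 / 1.200 = -0.8237 rad/s.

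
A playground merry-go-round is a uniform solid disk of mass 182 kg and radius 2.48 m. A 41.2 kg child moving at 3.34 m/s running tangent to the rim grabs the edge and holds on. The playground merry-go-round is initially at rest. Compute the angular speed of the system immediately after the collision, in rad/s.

|ω_f| ≈ 0.420 rad/s

The axle reaction passes through the axle and exerts no torque about it; angular momentum about the axle is conserved through the impact.
I_p = ½(182)(2.48)² = 559.7 kg·m². Taking the sense of the child's angular momentum as positive, L_{child} = m v R = (41.2)(3.34)(2.48) = 341.3 kg·m²/s.
L_i = 0 + 341.3 = 341.3 kg·m²/s.
After sticking, I_f = I_p + m R² = 559.7 + (41.2)(2.48)² = 813.1 kg·m².
ω_f = L_i / I_f = 341.3 / 813.1 = 0.4197 rad/s.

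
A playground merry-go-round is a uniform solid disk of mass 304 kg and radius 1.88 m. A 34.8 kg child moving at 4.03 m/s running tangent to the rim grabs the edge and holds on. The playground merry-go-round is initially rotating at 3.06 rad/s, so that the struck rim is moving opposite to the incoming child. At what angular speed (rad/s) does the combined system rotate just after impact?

|ω_f| ≈ 2.09 rad/s

The axle reaction passes through the axle and exerts no torque about it; angular momentum about the axle is conserved through the impact.
I_p = ½(304)(1.88)² = 537.2 kg·m². Taking the sense of the child's angular momentum as positive, L_{child} = m v R = (34.8)(4.03)(1.88) = 263.7 kg·m²/s.
L_i = −I_p ω_p + m v R = −(537.2)(3.06) + 263.7 = -1380 kg·m²/s.
After sticking, I_f = I_p + m R² = 537.2 + (34.8)(1.88)² = 660.2 kg·m².
ω_f = L_i / I_f = -1380 / 660.2 = -2.091 rad/s.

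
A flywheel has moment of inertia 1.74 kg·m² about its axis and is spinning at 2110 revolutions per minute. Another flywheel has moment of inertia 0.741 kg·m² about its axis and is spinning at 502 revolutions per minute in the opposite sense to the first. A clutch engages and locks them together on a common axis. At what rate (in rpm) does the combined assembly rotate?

No external torque acts about the common axis, so total angular momentum is conserved.
Taking A's sense as positive: L = (1.740)(2110) − (0.7410)(502) = 3299 kg·m²·rpm.
Combined I = 1.740 + 0.7410 = 2.481 kg·m².
ω_f = L / I = 3299 / 2.481 = 1330 rpm.

|ω_f| ≈ 1330 rpm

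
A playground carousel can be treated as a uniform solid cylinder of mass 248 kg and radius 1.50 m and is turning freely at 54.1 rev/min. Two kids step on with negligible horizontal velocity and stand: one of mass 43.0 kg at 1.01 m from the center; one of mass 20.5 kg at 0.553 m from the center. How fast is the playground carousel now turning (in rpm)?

ω_f ≈ 45.9 rpm

The added mass arrives with no angular momentum about the center, and any external torque about the center is negligible, so the system's angular momentum is conserved.
I_p = ½(248)(1.50)² = 279.0 kg·m².
Added inertia Σmr² = (43.0)(1.01)² + (20.5)(0.553)² = 50.13 kg·m²; I_f = 279.0 + 50.13 = 329.1 kg·m².
ω_f = I_p ω_i / I_f = (279.0)(54.1) / 329.1 = 45.86 rpm.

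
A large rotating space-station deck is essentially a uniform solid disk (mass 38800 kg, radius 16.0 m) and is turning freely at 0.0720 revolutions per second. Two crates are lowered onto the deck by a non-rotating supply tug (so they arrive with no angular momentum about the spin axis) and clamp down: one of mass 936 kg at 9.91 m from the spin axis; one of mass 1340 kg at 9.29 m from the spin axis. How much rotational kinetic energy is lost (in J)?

energy lost ≈ 20400 J

No external torque acts about the spin axis; L_before = L_after.
I_p = ½(38800)(16.0)² = 4.966e+06 kg·m².
Added inertia Σmr² = (936)(9.91)² + (1340)(9.29)² = 2.076e+05 kg·m²; I_f = 4.966e+06 + 2.076e+05 = 5.174e+06 kg·m².
ω_f = I_p ω_i / I_f = (4.966e+06)(0.0720) / 5.174e+06 = 0.06911 rev/s.
KE_i = ½(4.966e+06)(0.4524 rad/s)² = 5.082e+05 J; KE_f = ½(5.174e+06)(0.4342)² = 4.878e+05 J.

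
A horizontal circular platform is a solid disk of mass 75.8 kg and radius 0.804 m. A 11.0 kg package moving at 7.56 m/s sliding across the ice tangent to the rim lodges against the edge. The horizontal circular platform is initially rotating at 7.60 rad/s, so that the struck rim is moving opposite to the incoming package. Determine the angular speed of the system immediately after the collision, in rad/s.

|ω_f| ≈ 3.78 rad/s

The axle reaction passes through the central axle and exerts no torque about it; angular momentum about the central axle is conserved through the impact.
I_p = ½(75.8)(0.804)² = 24.50 kg·m². Taking the sense of the package's angular momentum as positive, L_{package} = m v R = (11.0)(7.56)(0.804) = 66.86 kg·m²/s.
L_i = −I_p ω_p + m v R = −(24.50)(7.60) + 66.86 = -119.3 kg·m²/s.
After sticking, I_f = I_p + m R² = 24.50 + (11.0)(0.804)² = 31.61 kg·m².
ω_f = L_i / I_f = -119.3 / 31.61 = -3.775 rad/s.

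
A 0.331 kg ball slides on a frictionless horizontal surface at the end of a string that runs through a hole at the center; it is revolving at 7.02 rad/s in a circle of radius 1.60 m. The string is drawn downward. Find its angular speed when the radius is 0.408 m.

No torque about the axis ⇒ m r₁² ω₁ = m r₂² ω₂.
ω₂ = ω₁ (r₁/r₂)² = (7.02)(1.60/0.408)² = 108.0 rad/s.

ω₂ ≈ 108 rad/s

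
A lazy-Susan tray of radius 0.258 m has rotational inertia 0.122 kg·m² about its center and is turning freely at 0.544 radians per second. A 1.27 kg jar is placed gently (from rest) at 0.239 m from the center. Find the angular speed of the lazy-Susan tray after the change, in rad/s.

No external torque acts about the center; L_before = L_after.
Added inertia Σmr² = (1.27)(0.239)² = 0.07254 kg·m²; I_f = 0.1220 + 0.07254 = 0.1945 kg·m².
ω_f = I_p ω_i / I_f = (0.1220)(0.544) / 0.1945 = 0.3411 rad/s.

ω_f ≈ 0.341 rad/s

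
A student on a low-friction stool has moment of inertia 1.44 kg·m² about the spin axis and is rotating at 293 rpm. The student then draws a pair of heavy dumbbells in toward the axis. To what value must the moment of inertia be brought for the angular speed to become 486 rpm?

Angular momentum about the spin axis is conserved since the torque about it is zero.
I₂ = I₁ω₁ / ω₂ = (1.44)(293) / (486) = 0.8681 kg·m².

I₂ ≈ 0.868 kg·m²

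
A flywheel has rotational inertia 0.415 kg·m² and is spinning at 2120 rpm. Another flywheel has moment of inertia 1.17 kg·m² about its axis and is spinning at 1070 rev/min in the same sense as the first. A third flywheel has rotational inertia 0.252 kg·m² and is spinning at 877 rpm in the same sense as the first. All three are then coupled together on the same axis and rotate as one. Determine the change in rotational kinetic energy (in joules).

ΔKE ≈ -2110 J

No external torque acts about the common axis, so total angular momentum is conserved.
Taking A's sense as positive: L = (0.4150)(2120) + (1.170)(1070) + (0.2520)(877) = 2353 kg·m²·rpm.
Combined I = 0.4150 + 1.170 + 0.2520 = 1.837 kg·m².
ω_f = L / I = 2353 / 1.837 = 1281 rpm.
KE_i = ½ΣIω² = 18630 J; KE_f = ½(1.837)(134.1)² = 16520 J.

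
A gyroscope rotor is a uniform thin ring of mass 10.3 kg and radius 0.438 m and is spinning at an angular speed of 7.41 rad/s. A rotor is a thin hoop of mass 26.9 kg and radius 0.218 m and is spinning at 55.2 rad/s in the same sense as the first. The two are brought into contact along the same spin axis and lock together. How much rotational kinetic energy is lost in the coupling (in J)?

No external torque acts about the common axis, so total angular momentum is conserved.
Moments of inertia: I_A = (10.3)(0.438)² = 1.976 kg·m²; I_B = (26.9)(0.218)² = 1.278 kg·m².
Taking A's sense as positive: L = (1.976)(7.41) + (1.278)(55.2) = 85.21 kg·m²·rad/s.
Combined I = 1.976 + 1.278 = 3.254 kg·m².
ω_f = L / I = 85.21 / 3.254 = 26.18 rad/s.
KE_i = ½ΣIω² = 2002 J; KE_f = ½(3.254)(26.18)² = 1116 J.

ΔKE lost ≈ 886 J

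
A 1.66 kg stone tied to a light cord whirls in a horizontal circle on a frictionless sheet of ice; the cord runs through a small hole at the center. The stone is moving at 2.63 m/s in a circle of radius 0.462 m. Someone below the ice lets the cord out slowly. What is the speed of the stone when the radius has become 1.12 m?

v₂ ≈ 1.08 m/s

The only horizontal force on the mass is along the cord (radial), so it exerts no torque about the hole and angular momentum m v r is conserved.
v₂ = v₁ r₁ / r₂ = (2.63)(0.462) / (1.12) = 1.085 m/s.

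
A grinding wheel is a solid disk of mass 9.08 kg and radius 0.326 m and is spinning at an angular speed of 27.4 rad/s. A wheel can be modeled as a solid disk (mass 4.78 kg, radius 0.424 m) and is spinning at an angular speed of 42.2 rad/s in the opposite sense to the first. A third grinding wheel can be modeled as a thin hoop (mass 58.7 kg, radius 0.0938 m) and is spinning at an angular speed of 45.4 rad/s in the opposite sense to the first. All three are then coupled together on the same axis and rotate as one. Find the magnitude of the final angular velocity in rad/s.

The coupling torques are internal; angular momentum about the shared axis is conserved.
Moments of inertia: I_A = ½(9.08)(0.326)² = 0.4825 kg·m²; I_B = ½(4.78)(0.424)² = 0.4297 kg·m²; I_C = (58.7)(0.0938)² = 0.5165 kg·m².
Taking A's sense as positive: L = (0.4825)(27.4) − (0.4297)(42.2) − (0.5165)(45.4) = -28.36 kg·m²·rad/s.
Combined I = 0.4825 + 0.4297 + 0.5165 = 1.429 kg·m².
ω_f = L / I = -28.36 / 1.429 = -19.85 rad/s.

|ω_f| ≈ 19.9 rad/s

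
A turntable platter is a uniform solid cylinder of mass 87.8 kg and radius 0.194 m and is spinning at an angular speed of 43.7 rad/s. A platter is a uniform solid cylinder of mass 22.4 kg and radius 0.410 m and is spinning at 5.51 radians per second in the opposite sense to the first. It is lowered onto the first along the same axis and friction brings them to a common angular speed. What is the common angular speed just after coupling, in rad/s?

No external torque acts about the common axis, so total angular momentum is conserved.
Moments of inertia: I_A = ½(87.8)(0.194)² = 1.652 kg·m²; I_B = ½(22.4)(0.410)² = 1.883 kg·m².
Taking A's sense as positive: L = (1.652)(43.7) − (1.883)(5.51) = 61.83 kg·m²·rad/s.
Combined I = 1.652 + 1.883 = 3.535 kg·m².
ω_f = L / I = 61.83 / 3.535 = 17.49 rad/s.

|ω_f| ≈ 17.5 rad/s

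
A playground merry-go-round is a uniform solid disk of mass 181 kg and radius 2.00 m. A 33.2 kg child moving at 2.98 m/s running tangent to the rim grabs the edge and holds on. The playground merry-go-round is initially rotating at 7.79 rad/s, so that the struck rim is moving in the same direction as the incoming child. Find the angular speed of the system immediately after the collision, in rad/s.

About the axle the impulsive forces during the collision are internal, so angular momentum about that axis is conserved.
I_p = ½(181)(2.00)² = 362.0 kg·m². Taking the sense of the child's angular momentum as positive, L_{child} = m v R = (33.2)(2.98)(2.00) = 197.9 kg·m²/s.
L_i = +I_p ω_p + m v R = +(362.0)(7.79) + 197.9 = 3018 kg·m²/s.
After sticking, I_f = I_p + m R² = 362.0 + (33.2)(2.00)² = 494.8 kg·m².
ω_f = L_i / I_f = 3018 / 494.8 = 6.099 rad/s.

|ω_f| ≈ 6.10 rad/s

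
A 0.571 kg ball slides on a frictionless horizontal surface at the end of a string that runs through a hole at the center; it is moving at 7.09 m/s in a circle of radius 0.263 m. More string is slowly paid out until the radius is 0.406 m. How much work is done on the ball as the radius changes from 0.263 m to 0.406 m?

W ≈ -8.33 J

Central (radial) force ⇒ zero torque about the center ⇒ m v r is constant.
v₂ = v₁ r₁ / r₂ = (7.09)(0.263) / (0.406) = 4.593 m/s.
W = ΔKE = ½m(v₂² − v₁²) = -8.329 J.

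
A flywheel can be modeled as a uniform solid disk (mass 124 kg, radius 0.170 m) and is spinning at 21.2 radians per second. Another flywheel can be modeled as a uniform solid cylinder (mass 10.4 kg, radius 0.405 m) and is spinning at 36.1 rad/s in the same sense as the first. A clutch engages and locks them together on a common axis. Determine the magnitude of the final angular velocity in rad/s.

No external torque acts about the common axis, so total angular momentum is conserved.
Moments of inertia: I_A = ½(124)(0.170)² = 1.792 kg·m²; I_B = ½(10.4)(0.405)² = 0.8529 kg·m².
Taking A's sense as positive: L = (1.792)(21.2) + (0.8529)(36.1) = 68.78 kg·m²·rad/s.
Combined I = 1.792 + 0.8529 = 2.645 kg·m².
ω_f = L / I = 68.78 / 2.645 = 26.01 rad/s.

|ω_f| ≈ 26.0 rad/s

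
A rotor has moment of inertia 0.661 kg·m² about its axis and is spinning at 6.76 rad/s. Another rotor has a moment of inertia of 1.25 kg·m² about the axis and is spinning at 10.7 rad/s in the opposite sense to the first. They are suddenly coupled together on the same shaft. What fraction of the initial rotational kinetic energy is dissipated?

The coupling torques are internal; angular momentum about the shared axis is conserved.
Taking A's sense as positive: L = (0.6610)(6.76) − (1.250)(10.7) = -8.907 kg·m²·rad/s.
Combined I = 0.6610 + 1.250 = 1.911 kg·m².
ω_f = L / I = -8.907 / 1.911 = -4.661 rad/s.
KE_i = ½ΣIω² = 86.66 J; KE_f = ½(1.911)(4.661)² = 20.76 J.
Fraction dissipated = (KE_i − KE_f)/KE_i = 0.7605.

fraction ≈ 0.760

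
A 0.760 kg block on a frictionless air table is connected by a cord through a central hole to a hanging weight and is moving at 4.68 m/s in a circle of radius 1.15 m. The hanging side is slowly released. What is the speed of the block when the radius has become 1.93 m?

Central (radial) force ⇒ zero torque about the center ⇒ m v r is constant.
v₂ = v₁ r₁ / r₂ = (4.68)(1.15) / (1.93) = 2.789 m/s.

v₂ ≈ 2.79 m/s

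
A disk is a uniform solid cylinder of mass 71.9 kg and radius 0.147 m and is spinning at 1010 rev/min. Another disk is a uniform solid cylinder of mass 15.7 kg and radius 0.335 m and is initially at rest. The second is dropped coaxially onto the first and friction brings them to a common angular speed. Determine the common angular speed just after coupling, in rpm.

No external torque acts about the common axis, so total angular momentum is conserved.
Moments of inertia: I_A = ½(71.9)(0.147)² = 0.7768 kg·m²; I_B = ½(15.7)(0.335)² = 0.8810 kg·m².
Taking A's sense as positive: L = (0.7768)(1010) = 784.6 kg·m²·rpm.
Combined I = 0.7768 + 0.8810 = 1.658 kg·m².
ω_f = L / I = 784.6 / 1.658 = 473.3 rpm.

|ω_f| ≈ 473 rpm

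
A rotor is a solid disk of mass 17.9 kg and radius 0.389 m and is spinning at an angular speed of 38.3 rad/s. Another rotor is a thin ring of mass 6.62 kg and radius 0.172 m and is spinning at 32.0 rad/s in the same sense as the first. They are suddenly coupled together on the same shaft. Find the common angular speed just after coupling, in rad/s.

No external torque acts about the common axis, so total angular momentum is conserved.
Moments of inertia: I_A = ½(17.9)(0.389)² = 1.354 kg·m²; I_B = (6.62)(0.172)² = 0.1958 kg·m².
Taking A's sense as positive: L = (1.354)(38.3) + (0.1958)(32.0) = 58.14 kg·m²·rad/s.
Combined I = 1.354 + 0.1958 = 1.550 kg·m².
ω_f = L / I = 58.14 / 1.550 = 37.50 rad/s.

|ω_f| ≈ 37.5 rad/s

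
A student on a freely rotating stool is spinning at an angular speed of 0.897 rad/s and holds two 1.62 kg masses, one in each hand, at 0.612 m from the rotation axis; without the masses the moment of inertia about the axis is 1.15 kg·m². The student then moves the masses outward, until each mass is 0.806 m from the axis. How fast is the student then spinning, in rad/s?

No external torque acts about the spin axis, so angular momentum is conserved.
I₁ = 1.15 + 2(1.62)(0.612)² = 2.364 kg·m²; I₂ = 1.15 + 2(1.62)(0.806)² = 3.255 kg·m².
ω₂ = I₁ω₁ / I₂ = (2.364)(0.897 rad/s) / (3.255) = 0.6514 rad/s.

ω₂ ≈ 0.651 rad/s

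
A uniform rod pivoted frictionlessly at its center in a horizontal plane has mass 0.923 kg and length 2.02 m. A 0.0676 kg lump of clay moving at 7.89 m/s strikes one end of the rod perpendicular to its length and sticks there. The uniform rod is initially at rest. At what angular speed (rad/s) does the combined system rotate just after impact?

|ω_f| ≈ 1.41 rad/s

About the pivot the impulsive forces during the collision are internal, so angular momentum about that axis is conserved.
I_p = (1/12)(0.923)(2.02)² = 0.3139 kg·m². Taking the sense of the lump of clay's angular momentum as positive, L_{lump} = m v R = (0.0676)(7.89)(2.02/2) = 0.5387 kg·m²/s.
L_i = 0 + 0.5387 = 0.5387 kg·m²/s.
After sticking, I_f = I_p + m R² = 0.3139 + (0.0676)(2.02/2)² = 0.3828 kg·m².
ω_f = L_i / I_f = 0.5387 / 0.3828 = 1.407 rad/s.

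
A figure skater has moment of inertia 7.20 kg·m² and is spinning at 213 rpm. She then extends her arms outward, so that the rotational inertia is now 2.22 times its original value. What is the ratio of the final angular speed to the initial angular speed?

Angular momentum about the spin axis is conserved since the torque about it is zero.
I₂ = 2.22 × 7.20 = 15.98 kg·m².
ω₂/ω₁ = I₁/I₂ = 7.200 / 15.98 = 0.4505.

ω₂/ω₁ ≈ 0.450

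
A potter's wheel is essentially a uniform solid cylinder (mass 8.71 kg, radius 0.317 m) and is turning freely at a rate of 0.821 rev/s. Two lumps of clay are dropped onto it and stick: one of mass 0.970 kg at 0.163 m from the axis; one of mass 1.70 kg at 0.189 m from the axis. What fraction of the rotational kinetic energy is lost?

The added mass arrives with no angular momentum about the axis, and any external torque about the axis is negligible, so the system's angular momentum is conserved.
I_p = ½(8.71)(0.317)² = 0.4376 kg·m².
Added inertia Σmr² = (0.970)(0.163)² + (1.70)(0.189)² = 0.08650 kg·m²; I_f = 0.4376 + 0.08650 = 0.5241 kg·m².
ω_f = I_p ω_i / I_f = (0.4376)(0.821) / 0.5241 = 0.6855 rev/s.
KE_i = ½(0.4376)(5.158 rad/s)² = 5.823 J; KE_f = ½(0.5241)(4.307)² = 4.862 J.
Fraction lost = 0.1650.

fraction ≈ 0.165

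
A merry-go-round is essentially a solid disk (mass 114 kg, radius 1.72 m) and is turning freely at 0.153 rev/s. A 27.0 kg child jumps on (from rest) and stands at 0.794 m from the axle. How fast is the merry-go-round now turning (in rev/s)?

ω_f ≈ 0.139 rev/s

The added mass arrives with no angular momentum about the axle, and any external torque about the axle is negligible, so the system's angular momentum is conserved.
I_p = ½(114)(1.72)² = 168.6 kg·m².
Added inertia Σmr² = (27.0)(0.794)² = 17.02 kg·m²; I_f = 168.6 + 17.02 = 185.7 kg·m².
ω_f = I_p ω_i / I_f = (168.6)(0.153) / 185.7 = 0.1390 rev/s.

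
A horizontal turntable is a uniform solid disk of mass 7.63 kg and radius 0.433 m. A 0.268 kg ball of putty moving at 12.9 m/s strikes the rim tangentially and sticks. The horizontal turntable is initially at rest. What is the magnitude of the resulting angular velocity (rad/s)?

The axle reaction passes through the axle and exerts no torque about it; angular momentum about the axle is conserved through the impact.
I_p = ½(7.63)(0.433)² = 0.7153 kg·m². Taking the sense of the ball of putty's angular momentum as positive, L_{ball} = m v R = (0.268)(12.9)(0.433) = 1.497 kg·m²/s.
L_i = 0 + 1.497 = 1.497 kg·m²/s.
After sticking, I_f = I_p + m R² = 0.7153 + (0.268)(0.433)² = 0.7655 kg·m².
ω_f = L_i / I_f = 1.497 / 0.7655 = 1.955 rad/s.

|ω_f| ≈ 1.96 rad/s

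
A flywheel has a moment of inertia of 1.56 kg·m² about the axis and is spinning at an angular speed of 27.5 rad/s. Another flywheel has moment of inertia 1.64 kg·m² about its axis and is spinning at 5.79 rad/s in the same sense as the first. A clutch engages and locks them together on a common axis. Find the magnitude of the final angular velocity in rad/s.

|ω_f| ≈ 16.4 rad/s

No external torque acts about the common axis, so total angular momentum is conserved.
Taking A's sense as positive: L = (1.560)(27.5) + (1.640)(5.79) = 52.40 kg·m²·rad/s.
Combined I = 1.560 + 1.640 = 3.200 kg·m².
ω_f = L / I = 52.40 / 3.200 = 16.37 rad/s.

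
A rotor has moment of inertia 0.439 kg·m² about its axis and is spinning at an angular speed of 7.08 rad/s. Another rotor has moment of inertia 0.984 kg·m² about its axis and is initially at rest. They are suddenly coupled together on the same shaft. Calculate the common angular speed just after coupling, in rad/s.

No external torque acts about the common axis, so total angular momentum is conserved.
Taking A's sense as positive: L = (0.4390)(7.08) = 3.108 kg·m²·rad/s.
Combined I = 0.4390 + 0.9840 = 1.423 kg·m².
ω_f = L / I = 3.108 / 1.423 = 2.184 rad/s.

|ω_f| ≈ 2.18 rad/s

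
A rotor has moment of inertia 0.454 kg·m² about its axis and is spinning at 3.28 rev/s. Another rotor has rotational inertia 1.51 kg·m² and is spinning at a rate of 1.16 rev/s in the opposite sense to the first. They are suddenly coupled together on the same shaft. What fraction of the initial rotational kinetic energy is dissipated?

The coupling torques are internal; angular momentum about the shared axis is conserved.
Taking A's sense as positive: L = (0.4540)(3.28) − (1.510)(1.16) = -0.2625 kg·m²·rev/s.
Combined I = 0.4540 + 1.510 = 1.964 kg·m².
ω_f = L / I = -0.2625 / 1.964 = -0.1336 rev/s.
KE_i = ½ΣIω² = 136.5 J; KE_f = ½(1.964)(0.8397)² = 0.6924 J.
Fraction dissipated = (KE_i − KE_f)/KE_i = 0.9949.

fraction ≈ 0.995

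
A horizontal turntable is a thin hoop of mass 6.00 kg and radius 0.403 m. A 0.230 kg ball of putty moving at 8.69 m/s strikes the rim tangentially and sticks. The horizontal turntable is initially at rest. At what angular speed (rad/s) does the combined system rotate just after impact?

About the axle the impulsive forces during the collision are internal, so angular momentum about that axis is conserved.
I_p = (6.00)(0.403)² = 0.9745 kg·m². Taking the sense of the ball of putty's angular momentum as positive, L_{ball} = m v R = (0.230)(8.69)(0.403) = 0.8055 kg·m²/s.
L_i = 0 + 0.8055 = 0.8055 kg·m²/s.
After sticking, I_f = I_p + m R² = 0.9745 + (0.230)(0.403)² = 1.012 kg·m².
ω_f = L_i / I_f = 0.8055 / 1.012 = 0.7961 rad/s.

|ω_f| ≈ 0.796 rad/s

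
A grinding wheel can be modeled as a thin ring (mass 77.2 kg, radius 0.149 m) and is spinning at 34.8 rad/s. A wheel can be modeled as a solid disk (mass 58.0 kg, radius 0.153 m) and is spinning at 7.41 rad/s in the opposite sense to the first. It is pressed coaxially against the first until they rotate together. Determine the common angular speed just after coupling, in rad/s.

No external torque acts about the common axis, so total angular momentum is conserved.
Moments of inertia: I_A = (77.2)(0.149)² = 1.714 kg·m²; I_B = ½(58.0)(0.153)² = 0.6789 kg·m².
Taking A's sense as positive: L = (1.714)(34.8) − (0.6789)(7.41) = 54.61 kg·m²·rad/s.
Combined I = 1.714 + 0.6789 = 2.393 kg·m².
ω_f = L / I = 54.61 / 2.393 = 22.82 rad/s.

|ω_f| ≈ 22.8 rad/s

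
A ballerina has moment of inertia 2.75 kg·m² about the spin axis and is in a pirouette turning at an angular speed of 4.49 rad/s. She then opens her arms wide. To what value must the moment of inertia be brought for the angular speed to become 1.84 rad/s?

Angular momentum about the spin axis is conserved since the torque about it is zero.
I₂ = I₁ω₁ / ω₂ = (2.75)(4.49) / (1.84) = 6.711 kg·m².

I₂ ≈ 6.71 kg·m²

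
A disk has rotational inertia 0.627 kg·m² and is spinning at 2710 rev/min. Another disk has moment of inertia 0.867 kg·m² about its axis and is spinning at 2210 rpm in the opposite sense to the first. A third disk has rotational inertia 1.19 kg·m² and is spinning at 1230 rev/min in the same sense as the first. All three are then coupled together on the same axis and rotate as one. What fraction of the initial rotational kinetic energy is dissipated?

fraction ≈ 0.946

No external torque acts about the common axis, so total angular momentum is conserved.
Taking A's sense as positive: L = (0.6270)(2710) − (0.8670)(2210) + (1.190)(1230) = 1247 kg·m²·rpm.
Combined I = 0.6270 + 0.8670 + 1.190 = 2.684 kg·m².
ω_f = L / I = 1247 / 2.684 = 464.5 rpm.
KE_i = ½ΣIω² = 58340 J; KE_f = ½(2.684)(48.65)² = 3176 J.
Fraction dissipated = (KE_i − KE_f)/KE_i = 0.9456.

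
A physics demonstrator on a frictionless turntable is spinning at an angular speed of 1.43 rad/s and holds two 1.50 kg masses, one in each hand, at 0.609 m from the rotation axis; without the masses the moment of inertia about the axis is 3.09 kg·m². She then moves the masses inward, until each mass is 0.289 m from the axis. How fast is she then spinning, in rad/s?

No external torque acts about the spin axis, so angular momentum is conserved.
I₁ = 3.09 + 2(1.50)(0.609)² = 4.203 kg·m²; I₂ = 3.09 + 2(1.50)(0.289)² = 3.341 kg·m².
ω₂ = I₁ω₁ / I₂ = (4.203)(1.43 rad/s) / (3.341) = 1.799 rad/s.

ω₂ ≈ 1.80 rad/s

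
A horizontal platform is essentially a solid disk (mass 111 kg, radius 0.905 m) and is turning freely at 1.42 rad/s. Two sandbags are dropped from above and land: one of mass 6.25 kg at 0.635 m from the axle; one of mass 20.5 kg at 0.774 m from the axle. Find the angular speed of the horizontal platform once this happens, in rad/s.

No external torque acts about the axle; L_before = L_after.
I_p = ½(111)(0.905)² = 45.46 kg·m².
Added inertia Σmr² = (6.25)(0.635)² + (20.5)(0.774)² = 14.80 kg·m²; I_f = 45.46 + 14.80 = 60.26 kg·m².
ω_f = I_p ω_i / I_f = (45.46)(1.42) / 60.26 = 1.071 rad/s.

ω_f ≈ 1.07 rad/s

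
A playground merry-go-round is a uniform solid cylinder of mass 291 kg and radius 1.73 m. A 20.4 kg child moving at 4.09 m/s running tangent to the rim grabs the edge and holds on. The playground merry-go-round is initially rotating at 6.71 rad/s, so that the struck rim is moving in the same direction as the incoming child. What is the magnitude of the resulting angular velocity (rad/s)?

|ω_f| ≈ 6.18 rad/s

The axle reaction passes through the axle and exerts no torque about it; angular momentum about the axle is conserved through the impact.
I_p = ½(291)(1.73)² = 435.5 kg·m². Taking the sense of the child's angular momentum as positive, L_{child} = m v R = (20.4)(4.09)(1.73) = 144.3 kg·m²/s.
L_i = +I_p ω_p + m v R = +(435.5)(6.71) + 144.3 = 3066 kg·m²/s.
After sticking, I_f = I_p + m R² = 435.5 + (20.4)(1.73)² = 496.5 kg·m².
ω_f = L_i / I_f = 3066 / 496.5 = 6.176 rad/s.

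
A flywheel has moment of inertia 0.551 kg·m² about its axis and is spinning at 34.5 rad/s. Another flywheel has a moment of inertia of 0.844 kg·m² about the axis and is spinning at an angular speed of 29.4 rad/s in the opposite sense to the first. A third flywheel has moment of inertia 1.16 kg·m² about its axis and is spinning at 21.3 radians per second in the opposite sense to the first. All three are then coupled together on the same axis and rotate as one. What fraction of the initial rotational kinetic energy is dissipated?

fraction ≈ 0.809

No external torque acts about the common axis, so total angular momentum is conserved.
Taking A's sense as positive: L = (0.5510)(34.5) − (0.8440)(29.4) − (1.160)(21.3) = -30.51 kg·m²·rad/s.
Combined I = 0.5510 + 0.8440 + 1.160 = 2.555 kg·m².
ω_f = L / I = -30.51 / 2.555 = -11.94 rad/s.
KE_i = ½ΣIω² = 955.8 J; KE_f = ½(2.555)(11.94)² = 182.2 J.
Fraction dissipated = (KE_i − KE_f)/KE_i = 0.8094.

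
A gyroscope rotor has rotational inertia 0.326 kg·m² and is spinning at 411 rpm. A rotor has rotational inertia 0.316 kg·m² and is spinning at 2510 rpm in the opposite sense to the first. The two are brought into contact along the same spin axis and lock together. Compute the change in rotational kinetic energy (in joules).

ΔKE ≈ -7510 J

The coupling torques are internal; angular momentum about the shared axis is conserved.
Taking A's sense as positive: L = (0.3260)(411) − (0.3160)(2510) = -659.2 kg·m²·rpm.
Combined I = 0.3260 + 0.3160 = 0.6420 kg·m².
ω_f = L / I = -659.2 / 0.6420 = -1027 rpm.
KE_i = ½ΣIω² = 11220 J; KE_f = ½(0.6420)(107.5)² = 3711 J.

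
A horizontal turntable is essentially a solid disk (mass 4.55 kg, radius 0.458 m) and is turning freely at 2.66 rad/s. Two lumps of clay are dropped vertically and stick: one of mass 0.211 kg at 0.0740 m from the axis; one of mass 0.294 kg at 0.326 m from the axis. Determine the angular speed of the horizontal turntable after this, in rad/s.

ω_f ≈ 2.49 rad/s

The added mass arrives with no angular momentum about the axis, and any external torque about the axis is negligible, so the system's angular momentum is conserved.
I_p = ½(4.55)(0.458)² = 0.4772 kg·m².
Added inertia Σmr² = (0.211)(0.0740)² + (0.294)(0.326)² = 0.03240 kg·m²; I_f = 0.4772 + 0.03240 = 0.5096 kg·m².
ω_f = I_p ω_i / I_f = (0.4772)(2.66) / 0.5096 = 2.491 rad/s.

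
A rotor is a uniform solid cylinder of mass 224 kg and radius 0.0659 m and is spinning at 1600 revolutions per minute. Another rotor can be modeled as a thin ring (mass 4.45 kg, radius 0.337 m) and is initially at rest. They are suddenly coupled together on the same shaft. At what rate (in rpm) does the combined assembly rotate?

|ω_f| ≈ 785 rpm

The coupling torques are internal; angular momentum about the shared axis is conserved.
Moments of inertia: I_A = ½(224)(0.0659)² = 0.4864 kg·m²; I_B = (4.45)(0.337)² = 0.5054 kg·m².
Taking A's sense as positive: L = (0.4864)(1600) = 778.2 kg·m²·rpm.
Combined I = 0.4864 + 0.5054 = 0.9918 kg·m².
ω_f = L / I = 778.2 / 0.9918 = 784.7 rpm.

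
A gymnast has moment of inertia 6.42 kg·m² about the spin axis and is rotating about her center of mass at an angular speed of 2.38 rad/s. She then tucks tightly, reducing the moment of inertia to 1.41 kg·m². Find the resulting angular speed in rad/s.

ω₂ ≈ 10.8 rad/s

No external torque acts about the spin axis, so angular momentum is conserved.
ω₂ = I₁ω₁ / I₂ = (6.420)(2.38 rad/s) / (1.410) = 10.84 rad/s.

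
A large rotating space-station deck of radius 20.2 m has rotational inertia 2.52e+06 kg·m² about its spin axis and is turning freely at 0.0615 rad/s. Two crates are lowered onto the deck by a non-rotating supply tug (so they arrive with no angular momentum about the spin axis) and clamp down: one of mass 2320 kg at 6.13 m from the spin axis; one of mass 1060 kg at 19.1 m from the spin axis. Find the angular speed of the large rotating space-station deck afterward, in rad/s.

ω_f ≈ 0.0518 rad/s

The added mass arrives with no angular momentum about the spin axis, and any external torque about the spin axis is negligible, so the system's angular momentum is conserved.
Added inertia Σmr² = (2320)(6.13)² + (1060)(19.1)² = 4.739e+05 kg·m²; I_f = 2.520e+06 + 4.739e+05 = 2.994e+06 kg·m².
ω_f = I_p ω_i / I_f = (2.520e+06)(0.0615) / 2.994e+06 = 0.05177 rad/s.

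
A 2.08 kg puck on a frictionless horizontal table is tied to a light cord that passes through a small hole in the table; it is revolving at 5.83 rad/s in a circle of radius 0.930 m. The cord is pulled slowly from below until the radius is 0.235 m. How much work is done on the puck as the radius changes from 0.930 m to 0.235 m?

W ≈ 448 J

No torque about the axis ⇒ m r₁² ω₁ = m r₂² ω₂.
ω₂ = ω₁ (r₁/r₂)² = (5.83)(0.930/0.235)² = 91.31 rad/s.
W = ΔKE = ½m(v₂² − v₁²) = 448.2 J.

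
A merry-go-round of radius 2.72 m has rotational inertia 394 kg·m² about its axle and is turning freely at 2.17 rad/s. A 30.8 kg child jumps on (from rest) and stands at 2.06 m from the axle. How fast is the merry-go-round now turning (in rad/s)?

The added mass arrives with no angular momentum about the axle, and any external torque about the axle is negligible, so the system's angular momentum is conserved.
Added inertia Σmr² = (30.8)(2.06)² = 130.7 kg·m²; I_f = 394.0 + 130.7 = 524.7 kg·m².
ω_f = I_p ω_i / I_f = (394.0)(2.17) / 524.7 = 1.629 rad/s.

ω_f ≈ 1.63 rad/s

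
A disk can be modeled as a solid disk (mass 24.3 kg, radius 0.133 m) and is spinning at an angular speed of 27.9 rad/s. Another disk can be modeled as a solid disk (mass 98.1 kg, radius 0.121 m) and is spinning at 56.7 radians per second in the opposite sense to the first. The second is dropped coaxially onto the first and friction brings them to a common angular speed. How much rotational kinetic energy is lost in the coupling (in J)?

ΔKE lost ≈ 592 J

The coupling torques are internal; angular momentum about the shared axis is conserved.
Moments of inertia: I_A = ½(24.3)(0.133)² = 0.2149 kg·m²; I_B = ½(98.1)(0.121)² = 0.7181 kg·m².
Taking A's sense as positive: L = (0.2149)(27.9) − (0.7181)(56.7) = -34.72 kg·m²·rad/s.
Combined I = 0.2149 + 0.7181 = 0.9331 kg·m².
ω_f = L / I = -34.72 / 0.9331 = -37.21 rad/s.
KE_i = ½ΣIω² = 1238 J; KE_f = ½(0.9331)(37.21)² = 646.1 J.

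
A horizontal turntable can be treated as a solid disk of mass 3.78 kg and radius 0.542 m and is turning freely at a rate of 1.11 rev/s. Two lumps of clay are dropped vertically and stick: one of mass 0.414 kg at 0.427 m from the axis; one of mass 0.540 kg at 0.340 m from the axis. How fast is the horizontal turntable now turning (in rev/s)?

The added mass arrives with no angular momentum about the axis, and any external torque about the axis is negligible, so the system's angular momentum is conserved.
I_p = ½(3.78)(0.542)² = 0.5552 kg·m².
Added inertia Σmr² = (0.414)(0.427)² + (0.540)(0.340)² = 0.1379 kg·m²; I_f = 0.5552 + 0.1379 = 0.6931 kg·m².
ω_f = I_p ω_i / I_f = (0.5552)(1.11) / 0.6931 = 0.8891 rev/s.

ω_f ≈ 0.889 rev/s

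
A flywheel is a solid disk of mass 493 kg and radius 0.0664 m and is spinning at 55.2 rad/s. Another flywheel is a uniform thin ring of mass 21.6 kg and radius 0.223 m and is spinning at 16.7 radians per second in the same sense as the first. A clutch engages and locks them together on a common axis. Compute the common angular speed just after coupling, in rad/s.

The coupling torques are internal; angular momentum about the shared axis is conserved.
Moments of inertia: I_A = ½(493)(0.0664)² = 1.087 kg·m²; I_B = (21.6)(0.223)² = 1.074 kg·m².
Taking A's sense as positive: L = (1.087)(55.2) + (1.074)(16.7) = 77.93 kg·m²·rad/s.
Combined I = 1.087 + 1.074 = 2.161 kg·m².
ω_f = L / I = 77.93 / 2.161 = 36.06 rad/s.

|ω_f| ≈ 36.1 rad/s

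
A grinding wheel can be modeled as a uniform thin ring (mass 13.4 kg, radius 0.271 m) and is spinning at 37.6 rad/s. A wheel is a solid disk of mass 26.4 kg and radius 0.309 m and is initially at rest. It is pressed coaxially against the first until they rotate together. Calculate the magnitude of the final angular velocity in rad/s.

|ω_f| ≈ 16.5 rad/s

No external torque acts about the common axis, so total angular momentum is conserved.
Moments of inertia: I_A = (13.4)(0.271)² = 0.9841 kg·m²; I_B = ½(26.4)(0.309)² = 1.260 kg·m².
Taking A's sense as positive: L = (0.9841)(37.6) = 37.00 kg·m²·rad/s.
Combined I = 0.9841 + 1.260 = 2.244 kg·m².
ω_f = L / I = 37.00 / 2.244 = 16.49 rad/s.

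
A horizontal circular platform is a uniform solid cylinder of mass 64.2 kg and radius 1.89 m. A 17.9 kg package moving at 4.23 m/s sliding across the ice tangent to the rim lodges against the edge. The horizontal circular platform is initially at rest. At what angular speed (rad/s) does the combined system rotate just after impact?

The axle reaction passes through the central axle and exerts no torque about it; angular momentum about the central axle is conserved through the impact.
I_p = ½(64.2)(1.89)² = 114.7 kg·m². Taking the sense of the package's angular momentum as positive, L_{package} = m v R = (17.9)(4.23)(1.89) = 143.1 kg·m²/s.
L_i = 0 + 143.1 = 143.1 kg·m²/s.
After sticking, I_f = I_p + m R² = 114.7 + (17.9)(1.89)² = 178.6 kg·m².
ω_f = L_i / I_f = 143.1 / 178.6 = 0.8012 rad/s.

|ω_f| ≈ 0.801 rad/s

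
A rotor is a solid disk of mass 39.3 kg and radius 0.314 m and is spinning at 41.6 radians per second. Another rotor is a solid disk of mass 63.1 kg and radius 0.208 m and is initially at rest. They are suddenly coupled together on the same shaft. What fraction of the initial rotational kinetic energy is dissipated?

fraction ≈ 0.413

No external torque acts about the common axis, so total angular momentum is conserved.
Moments of inertia: I_A = ½(39.3)(0.314)² = 1.937 kg·m²; I_B = ½(63.1)(0.208)² = 1.365 kg·m².
Taking A's sense as positive: L = (1.937)(41.6) = 80.60 kg·m²·rad/s.
Combined I = 1.937 + 1.365 = 3.302 kg·m².
ω_f = L / I = 80.60 / 3.302 = 24.41 rad/s.
KE_i = ½ΣIω² = 1676 J; KE_f = ½(3.302)(24.41)² = 983.5 J.
Fraction dissipated = (KE_i − KE_f)/KE_i = 0.4133.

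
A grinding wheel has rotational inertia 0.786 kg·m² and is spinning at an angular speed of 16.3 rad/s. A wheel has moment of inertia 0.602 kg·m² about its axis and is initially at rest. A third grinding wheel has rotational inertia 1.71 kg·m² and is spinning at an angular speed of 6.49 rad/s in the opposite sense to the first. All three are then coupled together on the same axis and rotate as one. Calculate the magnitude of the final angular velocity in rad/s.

The coupling torques are internal; angular momentum about the shared axis is conserved.
Taking A's sense as positive: L = (0.7860)(16.3) − (1.710)(6.49) = 1.714 kg·m²·rad/s.
Combined I = 0.7860 + 0.6020 + 1.710 = 3.098 kg·m².
ω_f = L / I = 1.714 / 3.098 = 0.5532 rad/s.

|ω_f| ≈ 0.553 rad/s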